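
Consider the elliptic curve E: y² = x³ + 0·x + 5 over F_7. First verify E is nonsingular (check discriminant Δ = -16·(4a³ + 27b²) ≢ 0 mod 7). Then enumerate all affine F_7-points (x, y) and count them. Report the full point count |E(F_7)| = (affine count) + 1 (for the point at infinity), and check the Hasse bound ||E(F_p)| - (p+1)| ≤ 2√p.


Affine points = {(3, 2), (3, 5), (5, 2), (5, 5), (6, 2), (6, 5)}; affine count = 6; |E(F_7)| = 7.

Discriminant check: Δ ∝ 4a³ + 27b² = 4·0³ + 27·5² = 4·0 + 27·25 ≡ 3 (mod 7). Nonzero ⇒ E is nonsingular.
For each x ∈ F_7, compute rhs = x³ + 0·x + 5 mod 7, then count y ∈ F_7 with y² ≡ rhs.
  x = 0: rhs = 5, matching y values: none (0 points).
  x = 1: rhs = 6, matching y values: none (0 points).
  x = 2: rhs = 6, matching y values: none (0 points).
  x = 3: rhs = 4, matching y values: 2, 5 (2 points).
  x = 4: rhs = 6, matching y values: none (0 points).
  x = 5: rhs = 4, matching y values: 2, 5 (2 points).
  x = 6: rhs = 4, matching y values: 2, 5 (2 points).
Total affine count: 6.
Full point count |E(F_7)| = 6 + 1 = 7.
Hasse bound: |7 − (7+1)| = |-1| = 1 ≤ 2√7 ≈ 5.2915 ✓.


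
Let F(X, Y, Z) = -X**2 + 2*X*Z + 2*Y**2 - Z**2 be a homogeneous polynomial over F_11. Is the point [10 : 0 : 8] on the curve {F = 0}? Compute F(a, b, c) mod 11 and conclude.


F(10,0,8) ≡ 7 (mod 11); P is NOT on the curve.

Evaluate F(10, 0, 8) term-by-term (mod 11).
  -X**2 ↦ -1·100·1·1 = -100
  2*X*Z ↦ 2·10·1·8 = 160
  2*Y**2 ↦ 2·1·0·1 = 0
  -Z**2 ↦ -1·1·1·64 = -64
Sum: F(10, 0, 8) = (-100) + (160) + (0) + (-64) = -4.
Reducing mod 11: -4 ≡ 7 (mod 11).
Since F(a, b, c) ≡ 7 ≠ 0 (mod 11), P does NOT lie on the curve.


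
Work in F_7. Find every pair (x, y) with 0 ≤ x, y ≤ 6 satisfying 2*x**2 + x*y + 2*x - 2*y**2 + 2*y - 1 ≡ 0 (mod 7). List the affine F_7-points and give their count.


Affine F_7-points: {(6, 2)}; count = 1.

For each of the 49 pairs (x, y) ∈ F_7², evaluate f(x, y) mod 7. Record the zeros.
  x = 0: [0↦6, 1↦6, 2↦2, 3↦1, 4↦3, 5↦1, 6↦2]  zeros at y ∈ ∅
  x = 1: [0↦3, 1↦4, 2↦1, 3↦1, 4↦4, 5↦3, 6↦5]  zeros at y ∈ ∅
  x = 2: [0↦4, 1↦6, 2↦4, 3↦5, 4↦2, 5↦2, 6↦5]  zeros at y ∈ ∅
  x = 3: [0↦2, 1↦5, 2↦4, 3↦6, 4↦4, 5↦5, 6↦2]  zeros at y ∈ ∅
  x = 4: [0↦4, 1↦1, 2↦1, 3↦4, 4↦3, 5↦5, 6↦3]  zeros at y ∈ ∅
  x = 5: [0↦3, 1↦1, 2↦2, 3↦6, 4↦6, 5↦2, 6↦1]  zeros at y ∈ ∅
  x = 6: [0↦6, 1↦5, 2↦0, 3↦5, 4↦6, 5↦3, 6↦3]  zeros at y ∈ {2}
Collecting zeros: affine points = {(6, 2)}.
Total count |C(F_7)_aff| = 1.


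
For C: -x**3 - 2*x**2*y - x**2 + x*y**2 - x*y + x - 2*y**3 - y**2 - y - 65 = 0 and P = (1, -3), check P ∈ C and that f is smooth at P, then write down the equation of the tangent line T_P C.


Tangent line at P: 20*x - 58*y - 194 = 0.

Step 1: f(1, -3) = 0, so P lies on C.
Step 2: partial derivatives
  f_x(x, y) = -3*x**2 - 4*x*y - 2*x + y**2 - y + 1, f_y(x, y) = -2*x**2 + 2*x*y - x - 6*y**2 - 2*y - 1.
  f_x(P) = 20, f_y(P) = -58 (gradient nonzero, so P is smooth).
Step 3: tangent line at P: 20·(x − 1) + -58·(y − -3) = 0.
Expanding: 20*x - 58*y - 194 = 0.


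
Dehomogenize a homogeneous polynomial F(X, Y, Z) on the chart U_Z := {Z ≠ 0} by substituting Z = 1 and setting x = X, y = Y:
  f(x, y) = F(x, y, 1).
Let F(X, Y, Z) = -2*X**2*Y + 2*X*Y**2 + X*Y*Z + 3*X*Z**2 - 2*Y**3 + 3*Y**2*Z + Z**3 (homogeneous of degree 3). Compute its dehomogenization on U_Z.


f(x, y) = -2*x**2*y + 2*x*y**2 + x*y + 3*x - 2*y**3 + 3*y**2 + 1

On U_Z we set Z = 1. Each monomial c·X^i·Y^j·Z^k in F becomes c·x^i·y^j·1^k = c·x^i·y^j.
Substituting Z = 1: F(X, Y, 1) = -2*x**2*y + 2*x*y**2 + x*y + 3*x - 2*y**3 + 3*y**2 + 1.
Note: deg(f) ≤ deg(F) = 3; strict inequality happens when F is divisible by Z (lost terms).


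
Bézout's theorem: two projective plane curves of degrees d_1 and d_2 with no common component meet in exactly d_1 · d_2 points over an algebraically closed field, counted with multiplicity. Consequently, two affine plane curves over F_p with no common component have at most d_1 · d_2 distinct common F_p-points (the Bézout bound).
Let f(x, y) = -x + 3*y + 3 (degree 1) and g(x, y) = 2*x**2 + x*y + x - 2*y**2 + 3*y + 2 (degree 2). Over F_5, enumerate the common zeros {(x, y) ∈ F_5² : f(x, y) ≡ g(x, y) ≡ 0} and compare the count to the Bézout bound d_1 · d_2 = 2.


Common zeros: ∅; count = 0; Bézout bound = 2.

deg(f) = 1, deg(g) = 2, so Bézout bound = 2.
Scan x ∈ F_5. For each x, list the y ∈ F_5 with f(x, y) ≡ 0 and those with g(x, y) ≡ 0 (mod 5); the common zeros in that column are the intersection.
  x = 0: f ≡ 0 at y ∈ {4}; g ≡ 0 at y ∈ {2}; common: ∅.
  x = 1: f ≡ 0 at y ∈ {1}; g ≡ 0 at y ∈ {0, 2}; common: ∅.
  x = 2: f ≡ 0 at y ∈ {3}; g ≡ 0 at y ∈ {1, 4}; common: ∅.
  x = 3: f ≡ 0 at y ∈ {0}; g ≡ 0 at y ∈ {4}; common: ∅.
  x = 4: f ≡ 0 at y ∈ {2}; g ≡ 0 at y ∈ ∅; common: ∅.
Collecting: common zeros = ∅, so the count is 0.
Comparison with the Bézout bound: 0 ≤ 2 = deg(f)·deg(g), as expected for curves with no common component (the affine F_5-count falls short of the bound because intersections may lie at infinity, over extension fields, or carry multiplicity).


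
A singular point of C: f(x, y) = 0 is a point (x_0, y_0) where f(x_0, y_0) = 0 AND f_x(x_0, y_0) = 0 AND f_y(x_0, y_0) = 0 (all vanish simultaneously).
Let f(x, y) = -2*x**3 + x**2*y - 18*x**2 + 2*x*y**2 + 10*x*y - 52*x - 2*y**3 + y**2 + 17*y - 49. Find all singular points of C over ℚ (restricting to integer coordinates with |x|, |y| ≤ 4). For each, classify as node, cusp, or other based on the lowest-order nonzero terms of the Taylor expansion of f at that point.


Singular points: {(-3, -1)}; classification: node.

Compute partial derivatives:
  f_x = -6*x**2 + 2*x*y - 36*x + 2*y**2 + 10*y - 52.
  f_y = x**2 + 4*x*y + 10*x - 6*y**2 + 2*y + 17.
Scan x_0 ∈ {−4, ..., 4}. For each x_0, f_y(x_0, y) is a polynomial in y; find its integer roots y ∈ {−4, ..., 4}, then test f_x and f at those candidates.
  x = -4: f_y(-4, y) = -6*y**2 - 14*y - 7; no integer root y with |y| ≤ 4.
  x = -3: f_y(-3, y) = -6*y**2 - 10*y - 4; vanishes at y ∈ {-1}. (-3, -1): f_x = 0, f = 0 — SINGULAR.
  x = -2: f_y(-2, y) = -6*y**2 - 6*y + 1; no integer root y with |y| ≤ 4.
  x = -1: f_y(-1, y) = -6*y**2 - 2*y + 8; vanishes at y ∈ {1}. (-1, 1): f_x = -12 ≠ 0.
  x = 0: f_y(0, y) = -6*y**2 + 2*y + 17; no integer root y with |y| ≤ 4.
  x = 1: f_y(1, y) = -6*y**2 + 6*y + 28; no integer root y with |y| ≤ 4.
  x = 2: f_y(2, y) = -6*y**2 + 10*y + 41; no integer root y with |y| ≤ 4.
  x = 3: f_y(3, y) = -6*y**2 + 14*y + 56; no integer root y with |y| ≤ 4.
  x = 4: f_y(4, y) = -6*y**2 + 18*y + 73; no integer root y with |y| ≤ 4.
Only singular point on the grid: (-3, -1).
Classify: substitute x = -3 + u, y = -1 + v and expand: f = -2*u**3 + u**2*v - u**2 + 2*u*v**2 - 2*v**3 + v**2.
No constant or linear terms (consistent with a singular point). Quadratic part: -u**2 + v**2. Cubic part: -2*u**3 + u**2*v + 2*u*v**2 - 2*v**3.
The quadratic part v**2 - u**2 = (v − u)(v + u) splits into two distinct linear factors, so there are two distinct tangent lines y − -1 = ±(x − -3) — this is a node (ordinary double point).
Classification: node.


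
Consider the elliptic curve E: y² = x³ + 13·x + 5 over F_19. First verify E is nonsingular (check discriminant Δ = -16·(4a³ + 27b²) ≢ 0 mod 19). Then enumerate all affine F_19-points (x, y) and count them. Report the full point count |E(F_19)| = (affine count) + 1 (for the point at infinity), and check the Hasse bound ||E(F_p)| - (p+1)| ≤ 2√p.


Affine points = {(0, 9), (0, 10), (1, 0), (2, 1), (2, 18), (4, 8), (4, 11), (5, 9), (5, 10), (11, 4), (11, 15), (14, 9), (14, 10), (17, 3), (17, 16)}; affine count = 15; |E(F_19)| = 16.

Discriminant check: Δ ∝ 4a³ + 27b² = 4·13³ + 27·5² = 4·2197 + 27·25 ≡ 1 (mod 19). Nonzero ⇒ E is nonsingular.
For each x ∈ F_19, compute rhs = x³ + 13·x + 5 mod 19, then count y ∈ F_19 with y² ≡ rhs.
  x = 0: rhs = 5, matching y values: 9, 10 (2 points).
  x = 1: rhs = 0, matching y values: 0 (1 points).
  x = 2: rhs = 1, matching y values: 1, 18 (2 points).
  x = 3: rhs = 14, matching y values: none (0 points).
  x = 4: rhs = 7, matching y values: 8, 11 (2 points).
  x = 5: rhs = 5, matching y values: 9, 10 (2 points).
  x = 6: rhs = 14, matching y values: none (0 points).
  x = 7: rhs = 2, matching y values: none (0 points).
  x = 8: rhs = 13, matching y values: none (0 points).
  x = 9: rhs = 15, matching y values: none (0 points).
  x = 10: rhs = 14, matching y values: none (0 points).
  x = 11: rhs = 16, matching y values: 4, 15 (2 points).
  x = 12: rhs = 8, matching y values: none (0 points).
  x = 13: rhs = 15, matching y values: none (0 points).
  x = 14: rhs = 5, matching y values: 9, 10 (2 points).
  x = 15: rhs = 3, matching y values: none (0 points).
  x = 16: rhs = 15, matching y values: none (0 points).
  x = 17: rhs = 9, matching y values: 3, 16 (2 points).
  x = 18: rhs = 10, matching y values: none (0 points).
Total affine count: 15.
Full point count |E(F_19)| = 15 + 1 = 16.
Hasse bound: |16 − (19+1)| = |-4| = 4 ≤ 2√19 ≈ 8.7178 ✓.


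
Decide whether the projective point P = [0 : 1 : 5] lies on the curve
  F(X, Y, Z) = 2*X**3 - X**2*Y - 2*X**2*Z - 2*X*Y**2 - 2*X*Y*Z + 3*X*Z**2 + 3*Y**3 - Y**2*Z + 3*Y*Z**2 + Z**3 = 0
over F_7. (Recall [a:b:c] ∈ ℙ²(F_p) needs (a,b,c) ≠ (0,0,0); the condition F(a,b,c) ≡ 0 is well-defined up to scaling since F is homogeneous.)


F(0,1,5) ≡ 2 (mod 7); P is NOT on the curve.

Evaluate F(0, 1, 5) term-by-term (mod 7).
  2*X**3 ↦ 2·0·1·1 = 0
  -X**2*Y ↦ -1·0·1·1 = 0
  -2*X**2*Z ↦ -2·0·1·5 = 0
  -2*X*Y**2 ↦ -2·0·1·1 = 0
  -2*X*Y*Z ↦ -2·0·1·5 = 0
  3*X*Z**2 ↦ 3·0·1·25 = 0
  3*Y**3 ↦ 3·1·1·1 = 3
  -Y**2*Z ↦ -1·1·1·5 = -5
  3*Y*Z**2 ↦ 3·1·1·25 = 75
  Z**3 ↦ 1·1·1·125 = 125
Sum: F(0, 1, 5) = (0) + (0) + (0) + (0) + (0) + (0) + (3) + (-5) + (75) + (125) = 198.
Reducing mod 7: 198 ≡ 2 (mod 7).
Since F(a, b, c) ≡ 2 ≠ 0 (mod 7), P does NOT lie on the curve.


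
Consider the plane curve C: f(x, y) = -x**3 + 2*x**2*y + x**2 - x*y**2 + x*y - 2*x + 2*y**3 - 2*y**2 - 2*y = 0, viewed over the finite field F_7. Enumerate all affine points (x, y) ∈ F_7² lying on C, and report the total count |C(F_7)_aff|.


Affine F_7-points: {(0, 0), (1, 3), (2, 5), (3, 3), (3, 5), (4, 0), (4, 4), (4, 6), (6, 2), (6, 4), (6, 5)}; count = 11.

For each of the 49 pairs (x, y) ∈ F_7², evaluate f(x, y) mod 7. Record the zeros.
  x = 0: [0↦0, 1↦5, 2↦4, 3↦2, 4↦4, 5↦1, 6↦5]  zeros at y ∈ {0}
  x = 1: [0↦5, 1↦5, 2↦4, 3↦0, 4↦5, 5↦3, 6↦6]  zeros at y ∈ {3}
  x = 2: [0↦6, 1↦5, 2↦1, 3↦6, 4↦4, 5↦0, 6↦6]  zeros at y ∈ {5}
  x = 3: [0↦4, 1↦6, 2↦3, 3↦0, 4↦2, 5↦0, 6↦6]  zeros at y ∈ {3, 5}
  x = 4: [0↦0, 1↦2, 2↦4, 3↦4, 4↦0, 5↦4, 6↦0]  zeros at y ∈ {0, 4, 6}
  x = 5: [0↦2, 1↦1, 2↦5, 3↦5, 4↦6, 5↦6, 6↦3]  zeros at y ∈ ∅
  x = 6: [0↦4, 1↦4, 2↦0, 3↦4, 4↦0, 5↦0, 6↦2]  zeros at y ∈ {2, 4, 5}
Collecting zeros: affine points = {(0, 0), (1, 3), (2, 5), (3, 3), (3, 5), (4, 0), (4, 4), (4, 6), (6, 2), (6, 4), (6, 5)}.
Total count |C(F_7)_aff| = 11.


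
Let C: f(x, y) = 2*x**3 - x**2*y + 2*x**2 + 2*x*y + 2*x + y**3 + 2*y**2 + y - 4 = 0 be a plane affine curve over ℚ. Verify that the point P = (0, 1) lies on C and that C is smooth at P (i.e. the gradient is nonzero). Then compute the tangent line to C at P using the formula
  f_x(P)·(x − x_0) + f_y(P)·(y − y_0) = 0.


Tangent line at P: 4*x + 8*y - 8 = 0.

Step 1: f(0, 1) = 0, so P lies on C.
Step 2: partial derivatives
  f_x(x, y) = 6*x**2 - 2*x*y + 4*x + 2*y + 2, f_y(x, y) = -x**2 + 2*x + 3*y**2 + 4*y + 1.
  f_x(P) = 4, f_y(P) = 8 (gradient nonzero, so P is smooth).
Step 3: tangent line at P: 4·(x − 0) + 8·(y − 1) = 0.
Expanding: 4*x + 8*y - 8 = 0.


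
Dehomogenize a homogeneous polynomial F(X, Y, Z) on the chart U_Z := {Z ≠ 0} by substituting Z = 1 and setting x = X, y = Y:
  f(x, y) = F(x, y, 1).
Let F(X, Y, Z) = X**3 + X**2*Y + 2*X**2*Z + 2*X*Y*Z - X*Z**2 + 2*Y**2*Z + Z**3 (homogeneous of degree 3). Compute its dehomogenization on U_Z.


f(x, y) = x**3 + x**2*y + 2*x**2 + 2*x*y - x + 2*y**2 + 1

On U_Z we set Z = 1. Each monomial c·X^i·Y^j·Z^k in F becomes c·x^i·y^j·1^k = c·x^i·y^j.
Substituting Z = 1: F(X, Y, 1) = x**3 + x**2*y + 2*x**2 + 2*x*y - x + 2*y**2 + 1.
Note: deg(f) ≤ deg(F) = 3; strict inequality happens when F is divisible by Z (lost terms).


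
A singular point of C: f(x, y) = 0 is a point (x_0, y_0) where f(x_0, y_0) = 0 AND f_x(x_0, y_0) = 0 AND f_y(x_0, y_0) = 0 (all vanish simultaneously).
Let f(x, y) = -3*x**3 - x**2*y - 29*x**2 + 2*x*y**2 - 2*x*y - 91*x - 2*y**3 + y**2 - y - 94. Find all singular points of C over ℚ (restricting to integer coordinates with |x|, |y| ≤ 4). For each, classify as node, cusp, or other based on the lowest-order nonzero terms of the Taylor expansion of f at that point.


Singular points: {(-3, -1)}; classification: node.

Compute partial derivatives:
  f_x = -9*x**2 - 2*x*y - 58*x + 2*y**2 - 2*y - 91.
  f_y = -x**2 + 4*x*y - 2*x - 6*y**2 + 2*y - 1.
Scan x_0 ∈ {−4, ..., 4}. For each x_0, f_y(x_0, y) is a polynomial in y; find its integer roots y ∈ {−4, ..., 4}, then test f_x and f at those candidates.
  x = -4: f_y(-4, y) = -6*y**2 - 14*y - 9; no integer root y with |y| ≤ 4.
  x = -3: f_y(-3, y) = -6*y**2 - 10*y - 4; vanishes at y ∈ {-1}. (-3, -1): f_x = 0, f = 0 — SINGULAR.
  x = -2: f_y(-2, y) = -6*y**2 - 6*y - 1; no integer root y with |y| ≤ 4.
  x = -1: f_y(-1, y) = -6*y**2 - 2*y; vanishes at y ∈ {0}. (-1, 0): f_x = -42 ≠ 0.
  x = 0: f_y(0, y) = -6*y**2 + 2*y - 1; no integer root y with |y| ≤ 4.
  x = 1: f_y(1, y) = -6*y**2 + 6*y - 4; no integer root y with |y| ≤ 4.
  x = 2: f_y(2, y) = -6*y**2 + 10*y - 9; no integer root y with |y| ≤ 4.
  x = 3: f_y(3, y) = -6*y**2 + 14*y - 16; no integer root y with |y| ≤ 4.
  x = 4: f_y(4, y) = -6*y**2 + 18*y - 25; no integer root y with |y| ≤ 4.
Only singular point on the grid: (-3, -1).
Classify: substitute x = -3 + u, y = -1 + v and expand: f = -3*u**3 - u**2*v - u**2 + 2*u*v**2 - 2*v**3 + v**2.
No constant or linear terms (consistent with a singular point). Quadratic part: -u**2 + v**2. Cubic part: -3*u**3 - u**2*v + 2*u*v**2 - 2*v**3.
The quadratic part v**2 - u**2 = (v − u)(v + u) splits into two distinct linear factors, so there are two distinct tangent lines y − -1 = ±(x − -3) — this is a node (ordinary double point).
Classification: node.


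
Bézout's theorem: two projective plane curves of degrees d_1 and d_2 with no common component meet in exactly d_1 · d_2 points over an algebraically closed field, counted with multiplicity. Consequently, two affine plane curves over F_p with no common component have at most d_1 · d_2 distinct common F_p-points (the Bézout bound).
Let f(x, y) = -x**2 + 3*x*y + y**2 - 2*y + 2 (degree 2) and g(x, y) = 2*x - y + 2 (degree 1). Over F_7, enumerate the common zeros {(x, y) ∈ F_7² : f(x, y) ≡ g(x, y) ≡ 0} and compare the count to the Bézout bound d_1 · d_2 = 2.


Common zeros: {(1, 4)}; count = 1; Bézout bound = 2.

deg(f) = 2, deg(g) = 1, so Bézout bound = 2.
Scan x ∈ F_7. For each x, list the y ∈ F_7 with f(x, y) ≡ 0 and those with g(x, y) ≡ 0 (mod 7); the common zeros in that column are the intersection.
  x = 0: f ≡ 0 at y ∈ ∅; g ≡ 0 at y ∈ {2}; common: ∅.
  x = 1: f ≡ 0 at y ∈ {2, 4}; g ≡ 0 at y ∈ {4}; common: {4}.
  x = 2: f ≡ 0 at y ∈ ∅; g ≡ 0 at y ∈ {6}; common: ∅.
  x = 3: f ≡ 0 at y ∈ {0}; g ≡ 0 at y ∈ {1}; common: ∅.
  x = 4: f ≡ 0 at y ∈ {0, 4}; g ≡ 0 at y ∈ {3}; common: ∅.
  x = 5: f ≡ 0 at y ∈ {2, 6}; g ≡ 0 at y ∈ {5}; common: ∅.
  x = 6: f ≡ 0 at y ∈ {6}; g ≡ 0 at y ∈ {0}; common: ∅.
Collecting: common zeros = {(1, 4)}, so the count is 1.
Comparison with the Bézout bound: 1 ≤ 2 = deg(f)·deg(g), as expected for curves with no common component (the affine F_7-count falls short of the bound because intersections may lie at infinity, over extension fields, or carry multiplicity).


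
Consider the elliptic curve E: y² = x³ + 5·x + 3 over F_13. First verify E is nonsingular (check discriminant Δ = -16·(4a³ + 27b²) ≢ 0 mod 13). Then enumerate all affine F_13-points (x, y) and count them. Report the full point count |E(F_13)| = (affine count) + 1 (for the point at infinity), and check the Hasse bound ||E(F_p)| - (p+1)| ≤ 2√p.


Affine points = {(0, 4), (0, 9), (1, 3), (1, 10), (4, 3), (4, 10), (5, 6), (5, 7), (7, 2), (7, 11), (8, 3), (8, 10), (9, 6), (9, 7), (10, 0), (12, 6), (12, 7)}; affine count = 17; |E(F_13)| = 18.

Discriminant check: Δ ∝ 4a³ + 27b² = 4·5³ + 27·3² = 4·125 + 27·9 ≡ 2 (mod 13). Nonzero ⇒ E is nonsingular.
For each x ∈ F_13, compute rhs = x³ + 5·x + 3 mod 13, then count y ∈ F_13 with y² ≡ rhs.
  x = 0: rhs = 3, matching y values: 4, 9 (2 points).
  x = 1: rhs = 9, matching y values: 3, 10 (2 points).
  x = 2: rhs = 8, matching y values: none (0 points).
  x = 3: rhs = 6, matching y values: none (0 points).
  x = 4: rhs = 9, matching y values: 3, 10 (2 points).
  x = 5: rhs = 10, matching y values: 6, 7 (2 points).
  x = 6: rhs = 2, matching y values: none (0 points).
  x = 7: rhs = 4, matching y values: 2, 11 (2 points).
  x = 8: rhs = 9, matching y values: 3, 10 (2 points).
  x = 9: rhs = 10, matching y values: 6, 7 (2 points).
  x = 10: rhs = 0, matching y values: 0 (1 points).
  x = 11: rhs = 11, matching y values: none (0 points).
  x = 12: rhs = 10, matching y values: 6, 7 (2 points).
Total affine count: 17.
Full point count |E(F_13)| = 17 + 1 = 18.
Hasse bound: |18 − (13+1)| = |4| = 4 ≤ 2√13 ≈ 7.2111 ✓.


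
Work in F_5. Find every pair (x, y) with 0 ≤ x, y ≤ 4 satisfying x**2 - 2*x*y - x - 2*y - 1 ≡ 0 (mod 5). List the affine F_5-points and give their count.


Affine F_5-points: {(0, 2), (1, 1), (2, 1), (3, 0)}; count = 4.

For each of the 25 pairs (x, y) ∈ F_5², evaluate f(x, y) mod 5. Record the zeros.
  x = 0: [0↦4, 1↦2, 2↦0, 3↦3, 4↦1]  zeros at y ∈ {2}
  x = 1: [0↦4, 1↦0, 2↦1, 3↦2, 4↦3]  zeros at y ∈ {1}
  x = 2: [0↦1, 1↦0, 2↦4, 3↦3, 4↦2]  zeros at y ∈ {1}
  x = 3: [0↦0, 1↦2, 2↦4, 3↦1, 4↦3]  zeros at y ∈ {0}
  x = 4: [0↦1, 1↦1, 2↦1, 3↦1, 4↦1]  zeros at y ∈ ∅
Collecting zeros: affine points = {(0, 2), (1, 1), (2, 1), (3, 0)}.
Total count |C(F_5)_aff| = 4.


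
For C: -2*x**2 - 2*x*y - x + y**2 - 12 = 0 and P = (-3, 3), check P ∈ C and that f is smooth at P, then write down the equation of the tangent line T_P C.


Tangent line at P: 5*x + 12*y - 21 = 0.

Step 1: f(-3, 3) = 0, so P lies on C.
Step 2: partial derivatives
  f_x(x, y) = -4*x - 2*y - 1, f_y(x, y) = -2*x + 2*y.
  f_x(P) = 5, f_y(P) = 12 (gradient nonzero, so P is smooth).
Step 3: tangent line at P: 5·(x − -3) + 12·(y − 3) = 0.
Expanding: 5*x + 12*y - 21 = 0.


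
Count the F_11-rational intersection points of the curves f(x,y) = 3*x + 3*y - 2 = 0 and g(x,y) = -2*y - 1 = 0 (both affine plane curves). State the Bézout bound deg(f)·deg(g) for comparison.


Common zeros: {(3, 5)}; count = 1; Bézout bound = 1.

deg(f) = 1, deg(g) = 1, so Bézout bound = 1.
Scan x ∈ F_11. For each x, list the y ∈ F_11 with f(x, y) ≡ 0 and those with g(x, y) ≡ 0 (mod 11); the common zeros in that column are the intersection.
  x = 0: f ≡ 0 at y ∈ {8}; g ≡ 0 at y ∈ {5}; common: ∅.
  x = 1: f ≡ 0 at y ∈ {7}; g ≡ 0 at y ∈ {5}; common: ∅.
  x = 2: f ≡ 0 at y ∈ {6}; g ≡ 0 at y ∈ {5}; common: ∅.
  x = 3: f ≡ 0 at y ∈ {5}; g ≡ 0 at y ∈ {5}; common: {5}.
  x = 4: f ≡ 0 at y ∈ {4}; g ≡ 0 at y ∈ {5}; common: ∅.
  x = 5: f ≡ 0 at y ∈ {3}; g ≡ 0 at y ∈ {5}; common: ∅.
  x = 6: f ≡ 0 at y ∈ {2}; g ≡ 0 at y ∈ {5}; common: ∅.
  x = 7: f ≡ 0 at y ∈ {1}; g ≡ 0 at y ∈ {5}; common: ∅.
  x = 8: f ≡ 0 at y ∈ {0}; g ≡ 0 at y ∈ {5}; common: ∅.
  x = 9: f ≡ 0 at y ∈ {10}; g ≡ 0 at y ∈ {5}; common: ∅.
  x = 10: f ≡ 0 at y ∈ {9}; g ≡ 0 at y ∈ {5}; common: ∅.
Collecting: common zeros = {(3, 5)}, so the count is 1.
Comparison with the Bézout bound: 1 ≤ 1 = deg(f)·deg(g), as expected for curves with no common component (the bound is attained).


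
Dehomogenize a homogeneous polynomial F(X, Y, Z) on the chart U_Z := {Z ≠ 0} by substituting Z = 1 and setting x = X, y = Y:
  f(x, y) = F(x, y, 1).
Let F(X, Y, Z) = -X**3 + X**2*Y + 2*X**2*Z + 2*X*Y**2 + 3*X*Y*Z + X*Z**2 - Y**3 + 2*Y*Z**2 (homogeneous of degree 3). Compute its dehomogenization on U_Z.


f(x, y) = -x**3 + x**2*y + 2*x**2 + 2*x*y**2 + 3*x*y + x - y**3 + 2*y

On U_Z we set Z = 1. Each monomial c·X^i·Y^j·Z^k in F becomes c·x^i·y^j·1^k = c·x^i·y^j.
Substituting Z = 1: F(X, Y, 1) = -x**3 + x**2*y + 2*x**2 + 2*x*y**2 + 3*x*y + x - y**3 + 2*y.
Note: deg(f) ≤ deg(F) = 3; strict inequality happens when F is divisible by Z (lost terms).


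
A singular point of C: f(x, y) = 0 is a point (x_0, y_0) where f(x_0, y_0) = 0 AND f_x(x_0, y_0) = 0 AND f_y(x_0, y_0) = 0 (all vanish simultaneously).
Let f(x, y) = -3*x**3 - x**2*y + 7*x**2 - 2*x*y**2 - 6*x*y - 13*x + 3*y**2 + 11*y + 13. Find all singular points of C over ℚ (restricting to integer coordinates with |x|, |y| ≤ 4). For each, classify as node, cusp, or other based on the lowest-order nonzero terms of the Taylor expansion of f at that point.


Singular points: {(1, -2)}; classification: cusp.

Compute partial derivatives:
  f_x = -9*x**2 - 2*x*y + 14*x - 2*y**2 - 6*y - 13.
  f_y = -x**2 - 4*x*y - 6*x + 6*y + 11.
Scan x_0 ∈ {−4, ..., 4}. For each x_0, f_y(x_0, y) is a polynomial in y; find its integer roots y ∈ {−4, ..., 4}, then test f_x and f at those candidates.
  x = -4: f_y(-4, y) = 22*y + 19; no integer root y with |y| ≤ 4.
  x = -3: f_y(-3, y) = 18*y + 20; no integer root y with |y| ≤ 4.
  x = -2: f_y(-2, y) = 14*y + 19; no integer root y with |y| ≤ 4.
  x = -1: f_y(-1, y) = 10*y + 16; no integer root y with |y| ≤ 4.
  x = 0: f_y(0, y) = 6*y + 11; no integer root y with |y| ≤ 4.
  x = 1: f_y(1, y) = 2*y + 4; vanishes at y ∈ {-2}. (1, -2): f_x = 0, f = 0 — SINGULAR.
  x = 2: f_y(2, y) = -2*y - 5; no integer root y with |y| ≤ 4.
  x = 3: f_y(3, y) = -6*y - 16; no integer root y with |y| ≤ 4.
  x = 4: f_y(4, y) = -10*y - 29; no integer root y with |y| ≤ 4.
Only singular point on the grid: (1, -2).
Classify: substitute x = 1 + u, y = -2 + v and expand: f = -3*u**3 - u**2*v - 2*u*v**2 + v**2.
No constant or linear terms (consistent with a singular point). Quadratic part: v**2. Cubic part: -3*u**3 - u**2*v - 2*u*v**2.
The quadratic part v**2 is a perfect square, so there is a single (double) tangent line v = 0, i.e. y = -2. Restricting the cubic part to that line (v = 0) leaves -3*u**3 ≠ 0, so f is not divisible by v and the branch is v² ≈ 3*u**3 to lowest order — this is a cusp.
Classification: cusp.


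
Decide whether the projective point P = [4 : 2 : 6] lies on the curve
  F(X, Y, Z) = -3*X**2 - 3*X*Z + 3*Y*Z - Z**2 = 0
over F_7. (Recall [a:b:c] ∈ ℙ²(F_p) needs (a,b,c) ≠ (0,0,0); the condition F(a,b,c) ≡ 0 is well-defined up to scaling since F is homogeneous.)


F(4,2,6) ≡ 6 (mod 7); P is NOT on the curve.

Evaluate F(4, 2, 6) term-by-term (mod 7).
  -3*X**2 ↦ -3·16·1·1 = -48
  -3*X*Z ↦ -3·4·1·6 = -72
  3*Y*Z ↦ 3·1·2·6 = 36
  -Z**2 ↦ -1·1·1·36 = -36
Sum: F(4, 2, 6) = (-48) + (-72) + (36) + (-36) = -120.
Reducing mod 7: -120 ≡ 6 (mod 7).
Since F(a, b, c) ≡ 6 ≠ 0 (mod 7), P does NOT lie on the curve.


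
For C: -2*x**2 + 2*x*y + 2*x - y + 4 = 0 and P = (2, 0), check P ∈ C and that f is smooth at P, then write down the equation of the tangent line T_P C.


Tangent line at P: -6*x + 3*y + 12 = 0.

Step 1: f(2, 0) = 0, so P lies on C.
Step 2: partial derivatives
  f_x(x, y) = -4*x + 2*y + 2, f_y(x, y) = 2*x - 1.
  f_x(P) = -6, f_y(P) = 3 (gradient nonzero, so P is smooth).
Step 3: tangent line at P: -6·(x − 2) + 3·(y − 0) = 0.
Expanding: -6*x + 3*y + 12 = 0.


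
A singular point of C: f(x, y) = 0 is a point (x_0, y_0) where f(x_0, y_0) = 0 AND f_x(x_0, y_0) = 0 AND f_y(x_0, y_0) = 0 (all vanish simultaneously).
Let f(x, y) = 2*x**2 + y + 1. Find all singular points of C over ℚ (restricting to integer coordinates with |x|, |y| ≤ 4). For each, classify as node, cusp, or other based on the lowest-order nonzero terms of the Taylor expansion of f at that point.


No singular points in the scanned grid; C is smooth there.

Compute partial derivatives:
  f_x = 4*x.
  f_y = 1.
f_y = 1 is a nonzero constant, so f_y never vanishes: no point (x, y) can satisfy f = f_x = f_y = 0. In particular no (x, y) ∈ {−4, ..., 4}² is singular; the curve is smooth.


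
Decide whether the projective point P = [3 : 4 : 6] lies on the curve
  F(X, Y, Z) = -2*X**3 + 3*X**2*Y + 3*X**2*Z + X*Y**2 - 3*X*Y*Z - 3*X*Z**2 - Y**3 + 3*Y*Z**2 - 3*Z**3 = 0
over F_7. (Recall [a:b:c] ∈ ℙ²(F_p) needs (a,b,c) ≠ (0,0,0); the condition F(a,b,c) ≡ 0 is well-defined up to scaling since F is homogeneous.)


F(3,4,6) ≡ 4 (mod 7); P is NOT on the curve.

Evaluate F(3, 4, 6) term-by-term (mod 7).
  -2*X**3 ↦ -2·27·1·1 = -54
  3*X**2*Y ↦ 3·9·4·1 = 108
  3*X**2*Z ↦ 3·9·1·6 = 162
  X*Y**2 ↦ 1·3·16·1 = 48
  -3*X*Y*Z ↦ -3·3·4·6 = -216
  -3*X*Z**2 ↦ -3·3·1·36 = -324
  -Y**3 ↦ -1·1·64·1 = -64
  3*Y*Z**2 ↦ 3·1·4·36 = 432
  -3*Z**3 ↦ -3·1·1·216 = -648
Sum: F(3, 4, 6) = (-54) + (108) + (162) + (48) + (-216) + (-324) + (-64) + (432) + (-648) = -556.
Reducing mod 7: -556 ≡ 4 (mod 7).
Since F(a, b, c) ≡ 4 ≠ 0 (mod 7), P does NOT lie on the curve.


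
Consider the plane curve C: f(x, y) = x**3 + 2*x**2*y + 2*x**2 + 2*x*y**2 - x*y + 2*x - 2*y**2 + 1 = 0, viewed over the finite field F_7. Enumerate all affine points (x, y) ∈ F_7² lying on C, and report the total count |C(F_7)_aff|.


Affine F_7-points: {(0, 2), (0, 5), (1, 1), (2, 0), (2, 4), (3, 2), (3, 3), (4, 0), (5, 2), (6, 0), (6, 6)}; count = 11.

For each of the 49 pairs (x, y) ∈ F_7², evaluate f(x, y) mod 7. Record the zeros.
  x = 0: [0↦1, 1↦6, 2↦0, 3↦4, 4↦4, 5↦0, 6↦6]  zeros at y ∈ {2, 5}
  x = 1: [0↦6, 1↦0, 2↦1, 3↦2, 4↦3, 5↦4, 6↦5]  zeros at y ∈ {1}
  x = 2: [0↦0, 1↦1, 2↦6, 3↦1, 4↦0, 5↦3, 6↦3]  zeros at y ∈ {0, 4}
  x = 3: [0↦3, 1↦1, 2↦0, 3↦0, 4↦1, 5↦3, 6↦6]  zeros at y ∈ {2, 3}
  x = 4: [0↦0, 1↦6, 2↦3, 3↦5, 4↦5, 5↦3, 6↦6]  zeros at y ∈ {0}
  x = 5: [0↦4, 1↦1, 2↦0, 3↦1, 4↦4, 5↦2, 6↦2]  zeros at y ∈ {2}
  x = 6: [0↦0, 1↦6, 2↦4, 3↦1, 4↦4, 5↦6, 6↦0]  zeros at y ∈ {0, 6}
Collecting zeros: affine points = {(0, 2), (0, 5), (1, 1), (2, 0), (2, 4), (3, 2), (3, 3), (4, 0), (5, 2), (6, 0), (6, 6)}.
Total count |C(F_7)_aff| = 11.


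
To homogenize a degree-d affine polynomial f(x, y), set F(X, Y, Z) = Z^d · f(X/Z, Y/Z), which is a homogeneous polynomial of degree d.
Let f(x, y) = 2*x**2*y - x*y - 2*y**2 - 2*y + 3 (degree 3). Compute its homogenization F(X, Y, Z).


F(X, Y, Z) = 2*X**2*Y - X*Y*Z - 2*Y**2*Z - 2*Y*Z**2 + 3*Z**3

deg(f) = 3.
Substitute x = X/Z, y = Y/Z into f, then multiply by Z^3.
  monomial 2·x^2·y^1 ↦ 2·X^2·Y^1·Z^0.
  monomial -1·x^1·y^1 ↦ -1·X^1·Y^1·Z^1.
  monomial -2·x^0·y^2 ↦ -2·X^0·Y^2·Z^1.
  monomial -2·x^0·y^1 ↦ -2·X^0·Y^1·Z^2.
  monomial 3·x^0·y^0 ↦ 3·X^0·Y^0·Z^3.
Collecting: F(X, Y, Z) = 2*X**2*Y - X*Y*Z - 2*Y**2*Z - 2*Y*Z**2 + 3*Z**3.


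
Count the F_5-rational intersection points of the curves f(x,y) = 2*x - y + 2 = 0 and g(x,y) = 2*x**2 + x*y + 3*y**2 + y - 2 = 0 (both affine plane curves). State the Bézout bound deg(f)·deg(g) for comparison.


Common zeros: {(3, 3), (4, 0)}; count = 2; Bézout bound = 2.

deg(f) = 1, deg(g) = 2, so Bézout bound = 2.
Scan x ∈ F_5. For each x, list the y ∈ F_5 with f(x, y) ≡ 0 and those with g(x, y) ≡ 0 (mod 5); the common zeros in that column are the intersection.
  x = 0: f ≡ 0 at y ∈ {2}; g ≡ 0 at y ∈ {4}; common: ∅.
  x = 1: f ≡ 0 at y ∈ {4}; g ≡ 0 at y ∈ {0, 1}; common: ∅.
  x = 2: f ≡ 0 at y ∈ {1}; g ≡ 0 at y ∈ ∅; common: ∅.
  x = 3: f ≡ 0 at y ∈ {3}; g ≡ 0 at y ∈ {3, 4}; common: {3}.
  x = 4: f ≡ 0 at y ∈ {0}; g ≡ 0 at y ∈ {0}; common: {0}.
Collecting: common zeros = {(3, 3), (4, 0)}, so the count is 2.
Comparison with the Bézout bound: 2 ≤ 2 = deg(f)·deg(g), as expected for curves with no common component (the bound is attained).


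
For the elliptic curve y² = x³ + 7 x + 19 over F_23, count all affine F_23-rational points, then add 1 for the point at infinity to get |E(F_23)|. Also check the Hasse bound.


Affine points = {(1, 2), (1, 21), (2, 8), (2, 15), (5, 8), (5, 15), (6, 1), (6, 22), (8, 9), (8, 14), (9, 11), (9, 12), (10, 10), (10, 13), (11, 1), (11, 22), (14, 3), (14, 20), (15, 7), (15, 16), (16, 8), (16, 15)}; affine count = 22; |E(F_23)| = 23.

Discriminant check: Δ ∝ 4a³ + 27b² = 4·7³ + 27·19² = 4·343 + 27·361 ≡ 10 (mod 23). Nonzero ⇒ E is nonsingular.
For each x ∈ F_23, compute rhs = x³ + 7·x + 19 mod 23, then count y ∈ F_23 with y² ≡ rhs.
  x = 0: rhs = 19, matching y values: none (0 points).
  x = 1: rhs = 4, matching y values: 2, 21 (2 points).
  x = 2: rhs = 18, matching y values: 8, 15 (2 points).
  x = 3: rhs = 21, matching y values: none (0 points).
  x = 4: rhs = 19, matching y values: none (0 points).
  x = 5: rhs = 18, matching y values: 8, 15 (2 points).
  x = 6: rhs = 1, matching y values: 1, 22 (2 points).
  x = 7: rhs = 20, matching y values: none (0 points).
  x = 8: rhs = 12, matching y values: 9, 14 (2 points).
  x = 9: rhs = 6, matching y values: 11, 12 (2 points).
  x = 10: rhs = 8, matching y values: 10, 13 (2 points).
  x = 11: rhs = 1, matching y values: 1, 22 (2 points).
  x = 12: rhs = 14, matching y values: none (0 points).
  x = 13: rhs = 7, matching y values: none (0 points).
  x = 14: rhs = 9, matching y values: 3, 20 (2 points).
  x = 15: rhs = 3, matching y values: 7, 16 (2 points).
  x = 16: rhs = 18, matching y values: 8, 15 (2 points).
  x = 17: rhs = 14, matching y values: none (0 points).
  x = 18: rhs = 20, matching y values: none (0 points).
  x = 19: rhs = 19, matching y values: none (0 points).
  x = 20: rhs = 17, matching y values: none (0 points).
  x = 21: rhs = 20, matching y values: none (0 points).
  x = 22: rhs = 11, matching y values: none (0 points).
Total affine count: 22.
Full point count |E(F_23)| = 22 + 1 = 23.
Hasse bound: |23 − (23+1)| = |-1| = 1 ≤ 2√23 ≈ 9.5917 ✓.


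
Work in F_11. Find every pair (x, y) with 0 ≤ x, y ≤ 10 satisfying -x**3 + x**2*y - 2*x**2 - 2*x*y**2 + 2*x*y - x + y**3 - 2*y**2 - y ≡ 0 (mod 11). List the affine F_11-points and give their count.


Affine F_11-points: {(0, 0), (1, 10), (2, 4), (3, 2), (4, 5), (4, 8), (5, 7), (6, 7), (9, 3), (10, 0)}; count = 10.

For each of the 121 pairs (x, y) ∈ F_11², evaluate f(x, y) mod 11. Record the zeros.
  x = 0: [0↦0, 1↦9, 2↦9, 3↦6, 4↦6, 5↦4, 6↦6, 7↦7, 8↦2, 9↦8, 10↦9]  zeros at y ∈ {0}
  x = 1: [0↦7, 1↦6, 2↦3, 3↦4, 4↦4, 5↦9, 6↦3, 7↦3, 8↦4, 9↦1, 10↦0]  zeros at y ∈ {10}
  x = 2: [0↦4, 1↦6, 2↦2, 3↦9, 4↦0, 5↦3, 6↦2, 7↦3, 8↦1, 9↦2, 10↦1]  zeros at y ∈ {4}
  x = 3: [0↦7, 1↦3, 2↦0, 3↦4, 4↦10, 5↦2, 6↦8, 7↦1, 8↦9, 9↦5, 10↦6]  zeros at y ∈ {2}
  x = 4: [0↦10, 1↦2, 2↦2, 3↦5, 4↦6, 5↦0, 6↦4, 7↦2, 8↦0, 9↦4, 10↦9]  zeros at y ∈ {5, 8}
  x = 5: [0↦7, 1↦8, 2↦2, 3↦6, 4↦4, 5↦2, 6↦6, 7↦0, 8↦1, 9↦4, 10↦4]  zeros at y ∈ {7}
  x = 6: [0↦3, 1↦4, 2↦5, 3↦1, 4↦9, 5↦2, 6↦8, 7↦0, 8↦6, 9↦10, 10↦7]  zeros at y ∈ {7}
  x = 7: [0↦3, 1↦6, 2↦5, 3↦6, 4↦4, 5↦5, 6↦4, 7↦7, 8↦9, 9↦5, 10↦1]  zeros at y ∈ ∅
  x = 8: [0↦1, 1↦8, 2↦7, 3↦4, 4↦5, 5↦5, 6↦10, 7↦4, 8↦4, 9↦5, 10↦2]  zeros at y ∈ ∅
  x = 9: [0↦2, 1↦4, 2↦5, 3↦0, 4↦6, 5↦7, 6↦9, 7↦7, 8↦7, 9↦4, 10↦4]  zeros at y ∈ {3}
  x = 10: [0↦0, 1↦10, 2↦4, 3↦10, 4↦1, 5↦5, 6↦6, 7↦10, 8↦1, 9↦7, 10↦1]  zeros at y ∈ {0}
Collecting zeros: affine points = {(0, 0), (1, 10), (2, 4), (3, 2), (4, 5), (4, 8), (5, 7), (6, 7), (9, 3), (10, 0)}.
Total count |C(F_11)_aff| = 10.


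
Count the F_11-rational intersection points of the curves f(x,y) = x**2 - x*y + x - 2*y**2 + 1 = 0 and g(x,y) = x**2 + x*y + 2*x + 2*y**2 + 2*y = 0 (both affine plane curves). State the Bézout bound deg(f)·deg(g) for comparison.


Common zeros: ∅; count = 0; Bézout bound = 4.

deg(f) = 2, deg(g) = 2, so Bézout bound = 4.
Scan x ∈ F_11. For each x, list the y ∈ F_11 with f(x, y) ≡ 0 and those with g(x, y) ≡ 0 (mod 11); the common zeros in that column are the intersection.
  x = 0: f ≡ 0 at y ∈ ∅; g ≡ 0 at y ∈ {0, 10}; common: ∅.
  x = 1: f ≡ 0 at y ∈ {1, 4}; g ≡ 0 at y ∈ ∅; common: ∅.
  x = 2: f ≡ 0 at y ∈ {4, 6}; g ≡ 0 at y ∈ ∅; common: ∅.
  x = 3: f ≡ 0 at y ∈ {6, 9}; g ≡ 0 at y ∈ {1, 2}; common: ∅.
  x = 4: f ≡ 0 at y ∈ ∅; g ≡ 0 at y ∈ {2, 6}; common: ∅.
  x = 5: f ≡ 0 at y ∈ {5, 9}; g ≡ 0 at y ∈ {1}; common: ∅.
  x = 6: f ≡ 0 at y ∈ ∅; g ≡ 0 at y ∈ ∅; common: ∅.
  x = 7: f ≡ 0 at y ∈ ∅; g ≡ 0 at y ∈ ∅; common: ∅.
  x = 8: f ≡ 0 at y ∈ ∅; g ≡ 0 at y ∈ ∅; common: ∅.
  x = 9: f ≡ 0 at y ∈ ∅; g ≡ 0 at y ∈ {0}; common: ∅.
  x = 10: f ≡ 0 at y ∈ {1, 5}; g ≡ 0 at y ∈ {6, 10}; common: ∅.
Collecting: common zeros = ∅, so the count is 0.
Comparison with the Bézout bound: 0 ≤ 4 = deg(f)·deg(g), as expected for curves with no common component (the affine F_11-count falls short of the bound because intersections may lie at infinity, over extension fields, or carry multiplicity).


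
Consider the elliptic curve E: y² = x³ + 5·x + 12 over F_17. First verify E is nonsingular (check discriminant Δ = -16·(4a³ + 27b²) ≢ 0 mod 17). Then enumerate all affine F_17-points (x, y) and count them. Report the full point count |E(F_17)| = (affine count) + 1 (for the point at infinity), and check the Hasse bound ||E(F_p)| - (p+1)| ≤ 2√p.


Affine points = {(1, 1), (1, 16), (2, 8), (2, 9), (5, 3), (5, 14), (7, 4), (7, 13), (9, 2), (9, 15), (10, 5), (10, 12), (11, 2), (11, 15), (12, 7), (12, 10), (13, 8), (13, 9), (14, 2), (14, 15)}; affine count = 20; |E(F_17)| = 21.

Discriminant check: Δ ∝ 4a³ + 27b² = 4·5³ + 27·12² = 4·125 + 27·144 ≡ 2 (mod 17). Nonzero ⇒ E is nonsingular.
For each x ∈ F_17, compute rhs = x³ + 5·x + 12 mod 17, then count y ∈ F_17 with y² ≡ rhs.
  x = 0: rhs = 12, matching y values: none (0 points).
  x = 1: rhs = 1, matching y values: 1, 16 (2 points).
  x = 2: rhs = 13, matching y values: 8, 9 (2 points).
  x = 3: rhs = 3, matching y values: none (0 points).
  x = 4: rhs = 11, matching y values: none (0 points).
  x = 5: rhs = 9, matching y values: 3, 14 (2 points).
  x = 6: rhs = 3, matching y values: none (0 points).
  x = 7: rhs = 16, matching y values: 4, 13 (2 points).
  x = 8: rhs = 3, matching y values: none (0 points).
  x = 9: rhs = 4, matching y values: 2, 15 (2 points).
  x = 10: rhs = 8, matching y values: 5, 12 (2 points).
  x = 11: rhs = 4, matching y values: 2, 15 (2 points).
  x = 12: rhs = 15, matching y values: 7, 10 (2 points).
  x = 13: rhs = 13, matching y values: 8, 9 (2 points).
  x = 14: rhs = 4, matching y values: 2, 15 (2 points).
  x = 15: rhs = 11, matching y values: none (0 points).
  x = 16: rhs = 6, matching y values: none (0 points).
Total affine count: 20.
Full point count |E(F_17)| = 20 + 1 = 21.
Hasse bound: |21 − (17+1)| = |3| = 3 ≤ 2√17 ≈ 8.2462 ✓.


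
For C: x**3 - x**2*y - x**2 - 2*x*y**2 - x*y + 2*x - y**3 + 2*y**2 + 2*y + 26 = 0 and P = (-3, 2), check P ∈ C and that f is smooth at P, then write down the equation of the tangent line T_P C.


Tangent line at P: 37*x + 16*y + 79 = 0.

Step 1: f(-3, 2) = 0, so P lies on C.
Step 2: partial derivatives
  f_x(x, y) = 3*x**2 - 2*x*y - 2*x - 2*y**2 - y + 2, f_y(x, y) = -x**2 - 4*x*y - x - 3*y**2 + 4*y + 2.
  f_x(P) = 37, f_y(P) = 16 (gradient nonzero, so P is smooth).
Step 3: tangent line at P: 37·(x − -3) + 16·(y − 2) = 0.
Expanding: 37*x + 16*y + 79 = 0.


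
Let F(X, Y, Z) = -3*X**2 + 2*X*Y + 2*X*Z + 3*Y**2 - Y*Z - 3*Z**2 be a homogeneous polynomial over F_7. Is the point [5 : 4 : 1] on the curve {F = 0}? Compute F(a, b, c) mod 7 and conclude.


F(5,4,1) ≡ 2 (mod 7); P is NOT on the curve.

Evaluate F(5, 4, 1) term-by-term (mod 7).
  -3*X**2 ↦ -3·25·1·1 = -75
  2*X*Y ↦ 2·5·4·1 = 40
  2*X*Z ↦ 2·5·1·1 = 10
  3*Y**2 ↦ 3·1·16·1 = 48
  -Y*Z ↦ -1·1·4·1 = -4
  -3*Z**2 ↦ -3·1·1·1 = -3
Sum: F(5, 4, 1) = (-75) + (40) + (10) + (48) + (-4) + (-3) = 16.
Reducing mod 7: 16 ≡ 2 (mod 7).
Since F(a, b, c) ≡ 2 ≠ 0 (mod 7), P does NOT lie on the curve.


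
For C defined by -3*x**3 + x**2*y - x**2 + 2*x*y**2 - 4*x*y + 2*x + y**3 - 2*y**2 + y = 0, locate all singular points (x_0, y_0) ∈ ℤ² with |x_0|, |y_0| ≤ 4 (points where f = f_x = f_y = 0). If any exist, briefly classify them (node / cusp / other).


Singular points: {(0, 1)}; classification: cusp.

Compute partial derivatives:
  f_x = -9*x**2 + 2*x*y - 2*x + 2*y**2 - 4*y + 2.
  f_y = x**2 + 4*x*y - 4*x + 3*y**2 - 4*y + 1.
Scan x_0 ∈ {−4, ..., 4}. For each x_0, f_y(x_0, y) is a polynomial in y; find its integer roots y ∈ {−4, ..., 4}, then test f_x and f at those candidates.
  x = -4: f_y(-4, y) = 3*y**2 - 20*y + 33; vanishes at y ∈ {3}. (-4, 3): f_x = -152 ≠ 0.
  x = -3: f_y(-3, y) = 3*y**2 - 16*y + 22; no integer root y with |y| ≤ 4.
  x = -2: f_y(-2, y) = 3*y**2 - 12*y + 13; no integer root y with |y| ≤ 4.
  x = -1: f_y(-1, y) = 3*y**2 - 8*y + 6; no integer root y with |y| ≤ 4.
  x = 0: f_y(0, y) = 3*y**2 - 4*y + 1; vanishes at y ∈ {1}. (0, 1): f_x = 0, f = 0 — SINGULAR.
  x = 1: f_y(1, y) = 3*y**2 - 2; no integer root y with |y| ≤ 4.
  x = 2: f_y(2, y) = 3*y**2 + 4*y - 3; no integer root y with |y| ≤ 4.
  x = 3: f_y(3, y) = 3*y**2 + 8*y - 2; no integer root y with |y| ≤ 4.
  x = 4: f_y(4, y) = 3*y**2 + 12*y + 1; no integer root y with |y| ≤ 4.
Only singular point on the grid: (0, 1).
Classify: substitute x = 0 + u, y = 1 + v and expand: f = -3*u**3 + u**2*v + 2*u*v**2 + v**3 + v**2.
No constant or linear terms (consistent with a singular point). Quadratic part: v**2. Cubic part: -3*u**3 + u**2*v + 2*u*v**2 + v**3.
The quadratic part v**2 is a perfect square, so there is a single (double) tangent line v = 0, i.e. y = 1. Restricting the cubic part to that line (v = 0) leaves -3*u**3 ≠ 0, so f is not divisible by v and the branch is v² ≈ 3*u**3 to lowest order — this is a cusp.
Classification: cusp.


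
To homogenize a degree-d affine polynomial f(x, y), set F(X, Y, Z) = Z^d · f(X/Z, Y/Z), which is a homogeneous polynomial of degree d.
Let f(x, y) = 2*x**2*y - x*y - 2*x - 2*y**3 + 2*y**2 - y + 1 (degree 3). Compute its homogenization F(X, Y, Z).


F(X, Y, Z) = 2*X**2*Y - X*Y*Z - 2*X*Z**2 - 2*Y**3 + 2*Y**2*Z - Y*Z**2 + Z**3

deg(f) = 3.
Substitute x = X/Z, y = Y/Z into f, then multiply by Z^3.
  monomial 2·x^2·y^1 ↦ 2·X^2·Y^1·Z^0.
  monomial -1·x^1·y^1 ↦ -1·X^1·Y^1·Z^1.
  monomial -2·x^1·y^0 ↦ -2·X^1·Y^0·Z^2.
  monomial -2·x^0·y^3 ↦ -2·X^0·Y^3·Z^0.
  monomial 2·x^0·y^2 ↦ 2·X^0·Y^2·Z^1.
  monomial -1·x^0·y^1 ↦ -1·X^0·Y^1·Z^2.
  monomial 1·x^0·y^0 ↦ 1·X^0·Y^0·Z^3.
Collecting: F(X, Y, Z) = 2*X**2*Y - X*Y*Z - 2*X*Z**2 - 2*Y**3 + 2*Y**2*Z - Y*Z**2 + Z**3.


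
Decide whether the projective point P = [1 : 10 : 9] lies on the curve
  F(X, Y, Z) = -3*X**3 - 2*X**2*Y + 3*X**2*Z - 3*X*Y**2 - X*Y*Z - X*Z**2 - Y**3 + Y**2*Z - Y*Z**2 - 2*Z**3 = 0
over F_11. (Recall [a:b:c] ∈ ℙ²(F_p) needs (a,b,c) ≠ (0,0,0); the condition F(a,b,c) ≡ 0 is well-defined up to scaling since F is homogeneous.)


F(1,10,9) ≡ 3 (mod 11); P is NOT on the curve.

Evaluate F(1, 10, 9) term-by-term (mod 11).
  -3*X**3 ↦ -3·1·1·1 = -3
  -2*X**2*Y ↦ -2·1·10·1 = -20
  3*X**2*Z ↦ 3·1·1·9 = 27
  -3*X*Y**2 ↦ -3·1·100·1 = -300
  -X*Y*Z ↦ -1·1·10·9 = -90
  -X*Z**2 ↦ -1·1·1·81 = -81
  -Y**3 ↦ -1·1·1000·1 = -1000
  Y**2*Z ↦ 1·1·100·9 = 900
  -Y*Z**2 ↦ -1·1·10·81 = -810
  -2*Z**3 ↦ -2·1·1·729 = -1458
Sum: F(1, 10, 9) = (-3) + (-20) + (27) + (-300) + (-90) + (-81) + (-1000) + (900) + (-810) + (-1458) = -2835.
Reducing mod 11: -2835 ≡ 3 (mod 11).
Since F(a, b, c) ≡ 3 ≠ 0 (mod 11), P does NOT lie on the curve.
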